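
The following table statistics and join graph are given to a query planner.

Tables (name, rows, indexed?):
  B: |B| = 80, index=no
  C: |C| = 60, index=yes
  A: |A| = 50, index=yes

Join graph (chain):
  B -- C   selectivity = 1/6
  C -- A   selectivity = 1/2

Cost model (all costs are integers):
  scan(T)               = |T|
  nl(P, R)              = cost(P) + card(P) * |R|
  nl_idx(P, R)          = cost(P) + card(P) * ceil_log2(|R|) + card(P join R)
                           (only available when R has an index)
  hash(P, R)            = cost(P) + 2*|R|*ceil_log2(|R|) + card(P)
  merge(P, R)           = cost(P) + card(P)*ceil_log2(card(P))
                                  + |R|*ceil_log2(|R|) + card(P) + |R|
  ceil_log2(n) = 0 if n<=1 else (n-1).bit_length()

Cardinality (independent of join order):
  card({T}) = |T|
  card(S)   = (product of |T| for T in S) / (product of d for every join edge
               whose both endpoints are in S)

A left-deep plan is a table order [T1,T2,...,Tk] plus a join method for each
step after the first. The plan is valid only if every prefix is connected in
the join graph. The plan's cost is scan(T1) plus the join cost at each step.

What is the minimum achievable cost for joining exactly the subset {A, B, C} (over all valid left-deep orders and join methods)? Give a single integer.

2280

Selinger DP over subsets of {A,B,C}:
  {B}: scan cost=80, card=80
  {C}: scan cost=60, card=60
  {A}: scan cost=50, card=50
  {BC}: card=800; try (C,hash)→880, (B,merge)→1120, (C,merge)→1140, (B,hash)→1240, (C,nl_idx)→1360, (B,nl)→4860 …(+1); best=880 via (C,hash)
  {AC}: card=1500; try (A,hash)→720, (C,hash)→820, (C,merge)→820, (A,merge)→830, (C,nl_idx)→1850, (A,nl_idx)→1920 …(+2); best=720 via (A,hash)
  {ABC}: card=20000; try (A,hash)→2280, (B,hash)→3340, (A,merge)→10030, (B,merge)→19360, (A,nl_idx)→25680, (A,nl)→40880 …(+1); best=2280 via (A,hash)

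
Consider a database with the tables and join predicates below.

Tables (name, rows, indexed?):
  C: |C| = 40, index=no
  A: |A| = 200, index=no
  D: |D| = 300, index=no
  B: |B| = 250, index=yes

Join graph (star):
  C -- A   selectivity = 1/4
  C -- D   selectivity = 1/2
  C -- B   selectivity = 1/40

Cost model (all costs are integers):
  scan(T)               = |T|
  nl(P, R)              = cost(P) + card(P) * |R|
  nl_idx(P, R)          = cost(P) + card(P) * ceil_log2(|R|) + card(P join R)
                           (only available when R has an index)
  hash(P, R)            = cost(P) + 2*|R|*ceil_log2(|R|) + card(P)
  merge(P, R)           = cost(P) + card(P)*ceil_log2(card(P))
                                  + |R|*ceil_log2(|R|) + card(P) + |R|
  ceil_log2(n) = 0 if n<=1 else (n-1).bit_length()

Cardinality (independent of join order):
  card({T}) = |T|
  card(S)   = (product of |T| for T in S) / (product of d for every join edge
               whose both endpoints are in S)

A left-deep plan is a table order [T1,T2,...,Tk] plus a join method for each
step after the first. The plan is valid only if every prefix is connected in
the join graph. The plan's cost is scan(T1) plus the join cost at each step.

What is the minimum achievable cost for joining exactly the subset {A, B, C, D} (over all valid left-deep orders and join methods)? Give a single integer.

Selinger DP over subsets of {A,B,C,D}:
  {C}: scan cost=40, card=40
  {A}: scan cost=200, card=200
  {D}: scan cost=300, card=300
  {B}: scan cost=250, card=250
  {AC}: card=2000; try (C,hash)→880, (A,merge)→2120, (C,merge)→2280, (A,hash)→3280, (A,nl)→8040, (C,nl)→8200; best=880 via (C,hash)
  {CD}: card=6000; try (C,hash)→1080, (D,merge)→3320, (C,merge)→3580, (D,hash)→5480, (D,nl)→12040, (C,nl)→12300; best=1080 via (C,hash)
  {BC}: card=250; try (B,nl_idx)→610, (C,hash)→980, (B,merge)→2570, (C,merge)→2780, (B,hash)→4080, (B,nl)→10040 …(+1); best=610 via (B,nl_idx)
  {ACD}: card=300000; try (D,hash)→8280, (A,hash)→10280, (D,merge)→27880, (A,merge)→86880, (D,nl)→600880, (A,nl)→1201080; best=8280 via (D,hash)
  {ABC}: card=12500; try (A,hash)→4060, (A,merge)→4660, (B,hash)→6880, (B,merge)→27130, (B,nl_idx)→29380, (A,nl)→50610 …(+1); best=4060 via (A,hash)
  {BCD}: card=37500; try (D,merge)→5860, (D,hash)→6260, (B,hash)→11080, (D,nl)→75610, (B,nl_idx)→86580, (B,merge)→87330 …(+1); best=5860 via (D,merge)
  {ABCD}: card=1875000; try (D,hash)→21960, (A,hash)→46560, (D,merge)→194560, (B,hash)→312280, (A,merge)→645160, (D,nl)→3754060 …(+4); best=21960 via (D,hash)

21960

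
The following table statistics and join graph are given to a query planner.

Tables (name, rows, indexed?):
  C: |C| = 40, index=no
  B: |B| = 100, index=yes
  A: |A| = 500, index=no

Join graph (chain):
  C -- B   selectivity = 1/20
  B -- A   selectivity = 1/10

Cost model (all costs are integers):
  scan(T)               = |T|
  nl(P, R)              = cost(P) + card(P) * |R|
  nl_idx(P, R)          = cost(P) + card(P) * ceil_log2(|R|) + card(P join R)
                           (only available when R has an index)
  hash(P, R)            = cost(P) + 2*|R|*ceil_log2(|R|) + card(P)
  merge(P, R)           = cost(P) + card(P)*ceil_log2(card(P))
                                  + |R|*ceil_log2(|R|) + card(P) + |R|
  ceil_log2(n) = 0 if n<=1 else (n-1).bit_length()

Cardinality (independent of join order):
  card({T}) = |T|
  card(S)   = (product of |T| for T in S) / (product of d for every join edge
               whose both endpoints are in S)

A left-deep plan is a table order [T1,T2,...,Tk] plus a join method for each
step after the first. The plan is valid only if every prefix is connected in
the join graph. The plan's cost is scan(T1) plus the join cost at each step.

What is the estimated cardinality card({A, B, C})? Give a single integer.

Tables in S: A(500), B(100), C(40)
Edges inside S: C-B(d=20), B-A(d=10)
numerator = 500 * 100 * 40 = 2000000
denominator = 20 * 10 = 200
card(S) = 2000000 / 200 = 10000

10000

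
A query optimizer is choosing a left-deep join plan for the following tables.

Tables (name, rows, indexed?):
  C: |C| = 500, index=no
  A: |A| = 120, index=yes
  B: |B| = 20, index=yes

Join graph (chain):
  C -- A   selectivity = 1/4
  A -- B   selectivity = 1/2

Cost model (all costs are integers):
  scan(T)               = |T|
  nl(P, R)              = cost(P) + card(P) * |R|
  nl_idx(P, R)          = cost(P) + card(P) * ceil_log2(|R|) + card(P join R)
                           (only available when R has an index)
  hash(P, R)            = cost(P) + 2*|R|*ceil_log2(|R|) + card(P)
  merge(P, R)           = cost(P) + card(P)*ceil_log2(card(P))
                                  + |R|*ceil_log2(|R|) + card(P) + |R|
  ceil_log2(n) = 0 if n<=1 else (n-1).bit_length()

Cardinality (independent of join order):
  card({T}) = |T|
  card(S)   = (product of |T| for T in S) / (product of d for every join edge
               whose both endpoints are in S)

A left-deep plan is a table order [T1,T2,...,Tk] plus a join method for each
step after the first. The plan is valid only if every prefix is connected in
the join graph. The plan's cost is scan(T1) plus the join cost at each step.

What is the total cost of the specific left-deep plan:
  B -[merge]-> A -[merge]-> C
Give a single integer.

step 1: scan B: cost=20, card=20
step 2: join A via merge
    card(P join A) = 20*120/(2) = 1200
    cost = 20 + 20*5 + 120*7 + 20 + 120 = 1100
step 3: join C via merge
    card(P join C) = 1200*500/(4) = 150000
    cost = 1100 + 1200*11 + 500*9 + 1200 + 500 = 20500

20500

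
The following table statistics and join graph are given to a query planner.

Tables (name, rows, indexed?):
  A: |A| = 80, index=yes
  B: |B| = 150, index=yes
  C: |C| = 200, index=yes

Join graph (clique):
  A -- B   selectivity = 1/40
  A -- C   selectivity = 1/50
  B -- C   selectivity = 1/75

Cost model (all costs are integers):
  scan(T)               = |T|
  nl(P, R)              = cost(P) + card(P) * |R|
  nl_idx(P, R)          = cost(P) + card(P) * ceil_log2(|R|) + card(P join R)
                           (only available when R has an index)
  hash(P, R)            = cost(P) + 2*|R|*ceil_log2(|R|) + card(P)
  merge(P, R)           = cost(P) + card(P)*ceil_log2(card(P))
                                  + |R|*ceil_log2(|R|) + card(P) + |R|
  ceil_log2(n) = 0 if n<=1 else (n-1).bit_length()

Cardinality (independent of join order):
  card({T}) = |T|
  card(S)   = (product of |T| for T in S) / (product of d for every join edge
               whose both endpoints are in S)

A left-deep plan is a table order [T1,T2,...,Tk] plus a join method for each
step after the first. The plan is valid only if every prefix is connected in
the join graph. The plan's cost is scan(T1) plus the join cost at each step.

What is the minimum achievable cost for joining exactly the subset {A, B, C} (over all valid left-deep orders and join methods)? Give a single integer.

Selinger DP over subsets of {A,B,C}:
  {A}: scan cost=80, card=80
  {B}: scan cost=150, card=150
  {C}: scan cost=200, card=200
  {AB}: card=300; try (B,nl_idx)→1020, (A,hash)→1420, (A,nl_idx)→1500, (B,merge)→2070, (A,merge)→2140, (B,hash)→2560 …(+2); best=1020 via (B,nl_idx)
  {AC}: card=320; try (C,nl_idx)→1040, (A,hash)→1520, (A,nl_idx)→1920, (C,merge)→2520, (A,merge)→2640, (C,hash)→3360 …(+2); best=1040 via (C,nl_idx)
  {BC}: card=400; try (C,nl_idx)→1750, (B,nl_idx)→2200, (B,hash)→2800, (C,merge)→3300, (B,merge)→3350, (C,hash)→3500 …(+2); best=1750 via (C,nl_idx)
  {ABC}: card=16; try (A,hash)→3270, (C,nl_idx)→3436, (B,nl_idx)→3616, (B,hash)→3760, (C,hash)→4520, (A,nl_idx)→4566 …(+6); best=3270 via (A,hash)

3270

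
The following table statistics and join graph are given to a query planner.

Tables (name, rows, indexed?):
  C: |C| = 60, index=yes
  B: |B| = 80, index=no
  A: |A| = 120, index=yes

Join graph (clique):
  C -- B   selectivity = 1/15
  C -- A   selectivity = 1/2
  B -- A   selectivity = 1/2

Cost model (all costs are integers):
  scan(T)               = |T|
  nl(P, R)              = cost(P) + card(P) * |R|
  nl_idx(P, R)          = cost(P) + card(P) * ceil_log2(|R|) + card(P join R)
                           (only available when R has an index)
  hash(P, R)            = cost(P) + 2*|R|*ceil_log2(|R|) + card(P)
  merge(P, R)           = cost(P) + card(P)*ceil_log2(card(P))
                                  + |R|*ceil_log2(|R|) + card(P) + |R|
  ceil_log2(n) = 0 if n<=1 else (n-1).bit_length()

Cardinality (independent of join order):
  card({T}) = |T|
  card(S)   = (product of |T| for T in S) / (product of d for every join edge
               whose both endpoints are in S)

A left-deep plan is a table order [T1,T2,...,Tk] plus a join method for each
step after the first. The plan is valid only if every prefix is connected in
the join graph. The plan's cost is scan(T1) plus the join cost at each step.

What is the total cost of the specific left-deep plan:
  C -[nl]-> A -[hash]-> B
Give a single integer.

11980

step 1: scan C: cost=60, card=60
step 2: join A via nl
    card(P join A) = 60*120/(2) = 3600
    cost = 60 + 60*120 = 7260
step 3: join B via hash
    card(P join B) = 3600*80/(15*2) = 9600
    cost = 7260 + 2*80*7 + 3600 = 11980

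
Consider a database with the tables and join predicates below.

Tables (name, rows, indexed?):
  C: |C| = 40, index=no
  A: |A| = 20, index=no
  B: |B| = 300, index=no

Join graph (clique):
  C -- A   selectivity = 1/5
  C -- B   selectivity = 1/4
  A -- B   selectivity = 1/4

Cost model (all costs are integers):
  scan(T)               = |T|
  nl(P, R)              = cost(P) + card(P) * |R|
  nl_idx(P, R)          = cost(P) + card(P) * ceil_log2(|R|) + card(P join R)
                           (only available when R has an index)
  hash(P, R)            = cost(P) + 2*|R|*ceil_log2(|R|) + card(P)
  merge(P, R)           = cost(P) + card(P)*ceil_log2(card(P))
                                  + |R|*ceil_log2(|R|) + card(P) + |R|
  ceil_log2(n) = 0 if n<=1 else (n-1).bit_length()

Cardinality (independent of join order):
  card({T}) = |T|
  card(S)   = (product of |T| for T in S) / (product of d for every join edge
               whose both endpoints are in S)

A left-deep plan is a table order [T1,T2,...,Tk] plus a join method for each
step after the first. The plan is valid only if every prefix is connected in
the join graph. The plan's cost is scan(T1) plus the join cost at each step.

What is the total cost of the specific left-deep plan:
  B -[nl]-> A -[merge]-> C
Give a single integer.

step 1: scan B: cost=300, card=300
step 2: join A via nl
    card(P join A) = 300*20/(4) = 1500
    cost = 300 + 300*20 = 6300
step 3: join C via merge
    card(P join C) = 1500*40/(5*4) = 3000
    cost = 6300 + 1500*11 + 40*6 + 1500 + 40 = 24580

24580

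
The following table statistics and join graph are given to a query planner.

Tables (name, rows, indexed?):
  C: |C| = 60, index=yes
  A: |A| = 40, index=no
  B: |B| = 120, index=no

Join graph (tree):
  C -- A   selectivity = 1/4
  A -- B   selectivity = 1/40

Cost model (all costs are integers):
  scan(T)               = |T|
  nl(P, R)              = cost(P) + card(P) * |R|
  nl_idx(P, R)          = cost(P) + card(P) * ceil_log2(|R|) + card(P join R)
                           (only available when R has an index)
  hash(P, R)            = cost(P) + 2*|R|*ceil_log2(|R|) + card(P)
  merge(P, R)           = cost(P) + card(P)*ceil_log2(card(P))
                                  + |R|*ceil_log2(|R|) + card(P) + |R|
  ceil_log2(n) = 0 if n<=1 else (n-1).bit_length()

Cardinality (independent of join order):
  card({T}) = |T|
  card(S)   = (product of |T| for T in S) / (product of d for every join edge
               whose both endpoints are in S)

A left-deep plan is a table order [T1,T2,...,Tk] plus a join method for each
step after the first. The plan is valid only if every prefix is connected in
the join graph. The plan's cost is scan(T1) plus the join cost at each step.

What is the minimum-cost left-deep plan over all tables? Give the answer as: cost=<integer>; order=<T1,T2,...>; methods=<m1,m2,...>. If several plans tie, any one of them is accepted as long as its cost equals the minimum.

Selinger DP (subsets sized 1..n):
  {C}: scan cost=60, card=60
  {A}: scan cost=40, card=40
  {B}: scan cost=120, card=120
  {AC}: card=600; try (A,hash)→600, (C,merge)→740, (A,merge)→760, (C,hash)→800, (C,nl_idx)→880, (C,nl)→2440 …(+1); best=600 via (A,hash)
  {AB}: card=120; try (A,hash)→720, (B,merge)→1280, (A,merge)→1360, (B,hash)→1760, (B,nl)→4840, (A,nl)→4920; best=720 via (A,hash)
  {ABC}: card=1800; try (C,hash)→1560, (C,merge)→2100, (B,hash)→2880, (C,nl_idx)→3240, (C,nl)→7920, (B,merge)→8160 …(+1); best=1560 via (C,hash)

cost=1560; order=B,A,C; methods=hash,hash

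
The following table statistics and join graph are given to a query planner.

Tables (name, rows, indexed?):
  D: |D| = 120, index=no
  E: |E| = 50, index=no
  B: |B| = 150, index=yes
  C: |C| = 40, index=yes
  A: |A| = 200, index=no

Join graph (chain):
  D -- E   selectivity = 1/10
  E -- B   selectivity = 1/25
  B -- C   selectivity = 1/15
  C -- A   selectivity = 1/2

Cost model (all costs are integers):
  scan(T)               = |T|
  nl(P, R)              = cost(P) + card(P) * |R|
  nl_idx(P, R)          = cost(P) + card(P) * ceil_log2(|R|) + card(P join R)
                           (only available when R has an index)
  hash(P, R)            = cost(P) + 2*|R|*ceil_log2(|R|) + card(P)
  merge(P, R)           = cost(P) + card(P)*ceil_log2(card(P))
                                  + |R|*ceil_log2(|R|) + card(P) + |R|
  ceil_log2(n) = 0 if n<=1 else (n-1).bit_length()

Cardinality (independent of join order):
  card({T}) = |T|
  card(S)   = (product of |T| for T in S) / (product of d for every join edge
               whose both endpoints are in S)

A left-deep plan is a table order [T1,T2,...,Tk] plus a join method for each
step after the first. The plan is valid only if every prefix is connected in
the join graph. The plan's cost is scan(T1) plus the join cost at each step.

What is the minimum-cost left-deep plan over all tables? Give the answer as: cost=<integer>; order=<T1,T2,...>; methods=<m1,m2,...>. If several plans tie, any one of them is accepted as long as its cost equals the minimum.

cost=16810; order=E,B,C,D,A; methods=nl_idx,hash,hash,hash

Selinger DP (subsets sized 1..n):
  {D}: scan cost=120, card=120
  {E}: scan cost=50, card=50
  {B}: scan cost=150, card=150
  {C}: scan cost=40, card=40
  {A}: scan cost=200, card=200
  {DE}: card=600; try (E,hash)→840, (D,merge)→1360, (E,merge)→1430, (D,hash)→1780, (D,nl)→6050, (E,nl)→6120; best=840 via (E,hash)
  {BE}: card=300; try (B,nl_idx)→750, (E,hash)→900, (B,merge)→1750, (E,merge)→1850, (B,hash)→2500, (B,nl)→7550 …(+1); best=750 via (B,nl_idx)
  {BC}: card=400; try (B,nl_idx)→760, (C,hash)→780, (C,nl_idx)→1450, (B,merge)→1670, (C,merge)→1780, (B,hash)→2480 …(+2); best=760 via (B,nl_idx)
  {AC}: card=4000; try (C,hash)→880, (A,merge)→2120, (C,merge)→2280, (A,hash)→3280, (C,nl_idx)→5400, (A,nl)→8040 …(+1); best=880 via (C,hash)
  {BDE}: card=3600; try (D,hash)→2730, (B,hash)→3840, (D,merge)→4710, (B,merge)→8790, (B,nl_idx)→9240, (D,nl)→36750 …(+1); best=2730 via (D,hash)
  {BCE}: card=800; try (C,hash)→1530, (E,hash)→1760, (C,nl_idx)→3350, (C,merge)→4030, (E,merge)→5110, (C,nl)→12750 …(+1); best=1530 via (C,hash)
  {ABC}: card=40000; try (A,hash)→4360, (A,merge)→6560, (B,hash)→7280, (B,merge)→54230, (B,nl_idx)→72880, (A,nl)→80760 …(+1); best=4360 via (A,hash)
  {BCDE}: card=9600; try (D,hash)→4010, (C,hash)→6810, (D,merge)→11290, (C,nl_idx)→33930, (C,merge)→49810, (D,nl)→97530 …(+1); best=4010 via (D,hash)
  {ABCE}: card=80000; try (A,hash)→5530, (A,merge)→12130, (E,hash)→44960, (A,nl)→161530, (E,merge)→684710, (E,nl)→2004360; best=5530 via (A,hash)
  {ABCDE}: card=960000; try (A,hash)→16810, (D,hash)→87210, (A,merge)→149810, (D,merge)→1446490, (A,nl)→1924010, (D,nl)→9605530; best=16810 via (A,hash)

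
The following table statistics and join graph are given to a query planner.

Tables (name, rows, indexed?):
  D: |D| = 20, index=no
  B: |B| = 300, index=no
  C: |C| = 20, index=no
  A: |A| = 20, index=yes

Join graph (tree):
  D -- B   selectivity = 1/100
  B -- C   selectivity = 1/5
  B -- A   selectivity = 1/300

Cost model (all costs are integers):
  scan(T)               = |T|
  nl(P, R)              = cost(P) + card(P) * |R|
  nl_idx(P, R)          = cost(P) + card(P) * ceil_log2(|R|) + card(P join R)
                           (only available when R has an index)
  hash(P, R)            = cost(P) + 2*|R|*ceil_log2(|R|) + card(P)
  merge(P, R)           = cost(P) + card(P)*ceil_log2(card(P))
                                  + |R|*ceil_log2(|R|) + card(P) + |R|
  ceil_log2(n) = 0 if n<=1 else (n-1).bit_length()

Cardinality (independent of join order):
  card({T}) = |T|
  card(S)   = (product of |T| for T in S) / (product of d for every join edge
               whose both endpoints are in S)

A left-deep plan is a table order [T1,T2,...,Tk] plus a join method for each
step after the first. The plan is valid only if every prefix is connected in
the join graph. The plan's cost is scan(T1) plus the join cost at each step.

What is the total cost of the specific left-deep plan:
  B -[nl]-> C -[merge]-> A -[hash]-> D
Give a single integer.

step 1: scan B: cost=300, card=300
step 2: join C via nl
    card(P join C) = 300*20/(5) = 1200
    cost = 300 + 300*20 = 6300
step 3: join A via merge
    card(P join A) = 1200*20/(300) = 80
    cost = 6300 + 1200*11 + 20*5 + 1200 + 20 = 20820
step 4: join D via hash
    card(P join D) = 80*20/(100) = 16
    cost = 20820 + 2*20*5 + 80 = 21100

21100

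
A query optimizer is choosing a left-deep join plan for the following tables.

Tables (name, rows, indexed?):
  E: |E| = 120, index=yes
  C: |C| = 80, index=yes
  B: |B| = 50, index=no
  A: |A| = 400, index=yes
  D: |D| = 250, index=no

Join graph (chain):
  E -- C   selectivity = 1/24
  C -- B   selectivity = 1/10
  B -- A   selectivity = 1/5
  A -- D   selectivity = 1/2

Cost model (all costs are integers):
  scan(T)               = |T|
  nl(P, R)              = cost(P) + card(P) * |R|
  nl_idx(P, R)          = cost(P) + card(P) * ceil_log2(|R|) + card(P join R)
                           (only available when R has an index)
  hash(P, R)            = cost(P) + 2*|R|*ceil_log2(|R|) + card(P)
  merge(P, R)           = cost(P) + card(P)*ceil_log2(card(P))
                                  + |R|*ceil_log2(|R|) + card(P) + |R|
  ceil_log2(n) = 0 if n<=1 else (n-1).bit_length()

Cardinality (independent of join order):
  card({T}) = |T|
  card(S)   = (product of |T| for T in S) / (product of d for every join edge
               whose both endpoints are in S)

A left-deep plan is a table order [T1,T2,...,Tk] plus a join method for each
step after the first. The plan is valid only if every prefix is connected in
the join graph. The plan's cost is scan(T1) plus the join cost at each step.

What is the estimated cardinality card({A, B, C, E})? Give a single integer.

Tables in S: A(400), B(50), C(80), E(120)
Edges inside S: E-C(d=24), C-B(d=10), B-A(d=5)
numerator = 400 * 50 * 80 * 120 = 192000000
denominator = 24 * 10 * 5 = 1200
card(S) = 192000000 / 1200 = 160000

160000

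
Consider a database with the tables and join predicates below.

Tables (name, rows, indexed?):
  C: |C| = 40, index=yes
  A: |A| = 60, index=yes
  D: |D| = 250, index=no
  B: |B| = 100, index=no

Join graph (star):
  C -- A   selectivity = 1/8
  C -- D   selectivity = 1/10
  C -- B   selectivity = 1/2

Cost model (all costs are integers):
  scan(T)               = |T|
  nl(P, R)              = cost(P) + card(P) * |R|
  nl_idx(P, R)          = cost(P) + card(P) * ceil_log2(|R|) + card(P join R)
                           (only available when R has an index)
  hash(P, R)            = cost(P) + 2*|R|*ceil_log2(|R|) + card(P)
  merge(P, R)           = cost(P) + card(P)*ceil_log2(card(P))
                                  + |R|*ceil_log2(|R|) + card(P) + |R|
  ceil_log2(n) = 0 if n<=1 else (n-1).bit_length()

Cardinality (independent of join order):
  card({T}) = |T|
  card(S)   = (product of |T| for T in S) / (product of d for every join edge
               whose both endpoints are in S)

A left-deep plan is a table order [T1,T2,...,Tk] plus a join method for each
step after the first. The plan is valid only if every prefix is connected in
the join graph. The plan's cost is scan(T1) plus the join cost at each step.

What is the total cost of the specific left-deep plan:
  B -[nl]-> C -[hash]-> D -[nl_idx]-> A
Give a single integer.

685100

step 1: scan B: cost=100, card=100
step 2: join C via nl
    card(P join C) = 100*40/(2) = 2000
    cost = 100 + 100*40 = 4100
step 3: join D via hash
    card(P join D) = 2000*250/(10) = 50000
    cost = 4100 + 2*250*8 + 2000 = 10100
step 4: join A via nl_idx
    card(P join A) = 50000*60/(8) = 375000
    cost = 10100 + 50000*6 + 375000 = 685100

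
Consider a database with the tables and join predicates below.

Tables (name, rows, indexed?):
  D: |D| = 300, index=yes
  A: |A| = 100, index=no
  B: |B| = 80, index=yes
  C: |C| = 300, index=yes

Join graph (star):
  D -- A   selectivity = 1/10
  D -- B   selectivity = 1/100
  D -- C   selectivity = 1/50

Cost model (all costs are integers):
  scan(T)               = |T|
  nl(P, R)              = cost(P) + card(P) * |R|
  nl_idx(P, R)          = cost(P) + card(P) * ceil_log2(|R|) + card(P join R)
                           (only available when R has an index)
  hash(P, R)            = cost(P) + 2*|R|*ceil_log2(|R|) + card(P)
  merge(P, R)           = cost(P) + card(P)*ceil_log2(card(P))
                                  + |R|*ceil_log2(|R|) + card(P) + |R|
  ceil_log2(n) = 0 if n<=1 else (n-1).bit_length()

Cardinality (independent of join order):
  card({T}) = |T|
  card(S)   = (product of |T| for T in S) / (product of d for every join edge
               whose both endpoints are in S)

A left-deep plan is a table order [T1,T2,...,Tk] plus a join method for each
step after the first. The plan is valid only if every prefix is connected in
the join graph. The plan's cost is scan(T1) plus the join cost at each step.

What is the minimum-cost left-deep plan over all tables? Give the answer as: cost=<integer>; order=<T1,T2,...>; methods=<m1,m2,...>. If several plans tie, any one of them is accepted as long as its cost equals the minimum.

Selinger DP (subsets sized 1..n):
  {D}: scan cost=300, card=300
  {A}: scan cost=100, card=100
  {B}: scan cost=80, card=80
  {C}: scan cost=300, card=300
  {AD}: card=3000; try (A,hash)→2000, (D,merge)→3900, (D,nl_idx)→4000, (A,merge)→4100, (D,hash)→5600, (D,nl)→30100 …(+1); best=2000 via (A,hash)
  {BD}: card=240; try (D,nl_idx)→1040, (B,hash)→1720, (B,nl_idx)→2640, (D,merge)→3720, (B,merge)→3940, (D,hash)→5560 …(+2); best=1040 via (D,nl_idx)
  {CD}: card=1800; try (D,nl_idx)→4800, (C,nl_idx)→4800, (D,hash)→6000, (C,hash)→6000, (D,merge)→6300, (C,merge)→6300 …(+2); best=4800 via (D,nl_idx)
  {ABD}: card=2400; try (A,hash)→2680, (A,merge)→4000, (B,hash)→6120, (A,nl)→25040, (B,nl_idx)→25400, (B,merge)→41640 …(+1); best=2680 via (A,hash)
  {ACD}: card=18000; try (A,hash)→8000, (C,hash)→10400, (A,merge)→27200, (C,merge)→44000, (C,nl_idx)→47000, (A,nl)→184800 …(+1); best=8000 via (A,hash)
  {BCD}: card=1440; try (C,nl_idx)→4640, (C,merge)→6200, (C,hash)→6680, (B,hash)→7720, (B,nl_idx)→18840, (B,merge)→27040 …(+2); best=4640 via (C,nl_idx)
  {ABCD}: card=14400; try (A,hash)→7480, (C,hash)→10480, (A,merge)→22720, (B,hash)→27120, (C,merge)→36880, (C,nl_idx)→38680 …(+5); best=7480 via (A,hash)

cost=7480; order=B,D,C,A; methods=nl_idx,nl_idx,hash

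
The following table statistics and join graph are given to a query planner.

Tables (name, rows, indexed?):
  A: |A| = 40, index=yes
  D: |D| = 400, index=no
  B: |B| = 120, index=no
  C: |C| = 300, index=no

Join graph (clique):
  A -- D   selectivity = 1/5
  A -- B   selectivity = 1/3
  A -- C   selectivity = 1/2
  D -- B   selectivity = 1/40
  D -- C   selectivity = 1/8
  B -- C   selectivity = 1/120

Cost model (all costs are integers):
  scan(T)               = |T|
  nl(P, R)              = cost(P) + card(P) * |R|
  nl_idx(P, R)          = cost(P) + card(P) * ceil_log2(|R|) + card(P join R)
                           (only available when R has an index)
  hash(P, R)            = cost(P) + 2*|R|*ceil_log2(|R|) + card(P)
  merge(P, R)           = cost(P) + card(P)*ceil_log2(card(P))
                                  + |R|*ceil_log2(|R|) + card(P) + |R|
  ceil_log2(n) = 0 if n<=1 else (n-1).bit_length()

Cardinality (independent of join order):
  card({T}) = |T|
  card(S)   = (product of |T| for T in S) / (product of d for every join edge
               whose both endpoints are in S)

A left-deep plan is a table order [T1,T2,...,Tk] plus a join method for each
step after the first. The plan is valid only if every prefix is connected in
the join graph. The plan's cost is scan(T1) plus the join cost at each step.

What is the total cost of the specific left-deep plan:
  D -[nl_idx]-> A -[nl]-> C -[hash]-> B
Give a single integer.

step 1: scan D: cost=400, card=400
step 2: join A via nl_idx
    card(P join A) = 400*40/(5) = 3200
    cost = 400 + 400*6 + 3200 = 6000
step 3: join C via nl
    card(P join C) = 3200*300/(2*8) = 60000
    cost = 6000 + 3200*300 = 966000
step 4: join B via hash
    card(P join B) = 60000*120/(3*40*120) = 500
    cost = 966000 + 2*120*7 + 60000 = 1027680

1027680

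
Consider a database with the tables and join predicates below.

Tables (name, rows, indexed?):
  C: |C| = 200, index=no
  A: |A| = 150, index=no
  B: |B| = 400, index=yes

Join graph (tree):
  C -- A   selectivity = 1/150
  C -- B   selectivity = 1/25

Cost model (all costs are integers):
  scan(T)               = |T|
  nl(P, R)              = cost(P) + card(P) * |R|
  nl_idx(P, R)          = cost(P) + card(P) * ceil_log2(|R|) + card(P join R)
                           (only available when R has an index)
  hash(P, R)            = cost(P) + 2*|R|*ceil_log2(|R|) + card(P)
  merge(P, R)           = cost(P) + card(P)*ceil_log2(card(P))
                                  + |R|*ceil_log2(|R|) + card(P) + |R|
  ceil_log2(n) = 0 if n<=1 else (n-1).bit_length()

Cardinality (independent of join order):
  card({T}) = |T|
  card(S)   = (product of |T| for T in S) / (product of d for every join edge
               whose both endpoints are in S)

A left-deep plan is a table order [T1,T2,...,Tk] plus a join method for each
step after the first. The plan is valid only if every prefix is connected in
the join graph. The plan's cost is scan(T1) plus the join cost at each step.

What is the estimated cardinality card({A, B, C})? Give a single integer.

Tables in S: A(150), B(400), C(200)
Edges inside S: C-A(d=150), C-B(d=25)
numerator = 150 * 400 * 200 = 12000000
denominator = 150 * 25 = 3750
card(S) = 12000000 / 3750 = 3200

3200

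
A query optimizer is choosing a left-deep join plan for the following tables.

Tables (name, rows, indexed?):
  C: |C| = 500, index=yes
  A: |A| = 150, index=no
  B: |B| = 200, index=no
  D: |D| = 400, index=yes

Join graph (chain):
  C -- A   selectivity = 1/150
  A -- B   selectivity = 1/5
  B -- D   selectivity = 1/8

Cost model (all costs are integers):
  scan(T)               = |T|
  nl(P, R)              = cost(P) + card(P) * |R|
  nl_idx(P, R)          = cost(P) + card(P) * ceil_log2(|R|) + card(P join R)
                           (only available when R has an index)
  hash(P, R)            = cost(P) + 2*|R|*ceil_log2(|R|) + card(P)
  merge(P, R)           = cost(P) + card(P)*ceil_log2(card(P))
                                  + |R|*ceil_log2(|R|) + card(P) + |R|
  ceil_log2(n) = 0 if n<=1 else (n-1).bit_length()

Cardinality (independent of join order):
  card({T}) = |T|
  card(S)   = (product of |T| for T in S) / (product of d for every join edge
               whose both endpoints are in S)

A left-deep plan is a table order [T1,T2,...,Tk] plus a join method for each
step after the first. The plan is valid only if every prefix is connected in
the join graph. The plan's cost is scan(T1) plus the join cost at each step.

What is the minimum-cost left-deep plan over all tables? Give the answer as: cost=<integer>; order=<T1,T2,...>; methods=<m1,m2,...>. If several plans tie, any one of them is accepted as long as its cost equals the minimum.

cost=32900; order=A,C,B,D; methods=nl_idx,hash,hash

Selinger DP (subsets sized 1..n):
  {C}: scan cost=500, card=500
  {A}: scan cost=150, card=150
  {B}: scan cost=200, card=200
  {D}: scan cost=400, card=400
  {AC}: card=500; try (C,nl_idx)→2000, (A,hash)→3400, (C,merge)→6500, (A,merge)→6850, (C,hash)→9300, (C,nl)→75150 …(+1); best=2000 via (C,nl_idx)
  {AB}: card=6000; try (A,hash)→2800, (B,merge)→3300, (A,merge)→3350, (B,hash)→3500, (B,nl)→30150, (A,nl)→30200; best=2800 via (A,hash)
  {BD}: card=10000; try (B,hash)→4000, (D,merge)→6000, (B,merge)→6200, (D,hash)→7600, (D,nl_idx)→12000, (D,nl)→80200 …(+1); best=4000 via (B,hash)
  {ABC}: card=20000; try (B,hash)→5700, (B,merge)→8800, (C,hash)→17800, (C,nl_idx)→76800, (C,merge)→91800, (B,nl)→102000 …(+1); best=5700 via (B,hash)
  {ABD}: card=300000; try (D,hash)→16000, (A,hash)→16400, (D,merge)→90800, (A,merge)→155350, (D,nl_idx)→356800, (A,nl)→1504000 …(+1); best=16000 via (D,hash)
  {ABCD}: card=1000000; try (D,hash)→32900, (C,hash)→325000, (D,merge)→329700, (D,nl_idx)→1185700, (C,nl_idx)→3716000, (C,merge)→6021000 …(+2); best=32900 via (D,hash)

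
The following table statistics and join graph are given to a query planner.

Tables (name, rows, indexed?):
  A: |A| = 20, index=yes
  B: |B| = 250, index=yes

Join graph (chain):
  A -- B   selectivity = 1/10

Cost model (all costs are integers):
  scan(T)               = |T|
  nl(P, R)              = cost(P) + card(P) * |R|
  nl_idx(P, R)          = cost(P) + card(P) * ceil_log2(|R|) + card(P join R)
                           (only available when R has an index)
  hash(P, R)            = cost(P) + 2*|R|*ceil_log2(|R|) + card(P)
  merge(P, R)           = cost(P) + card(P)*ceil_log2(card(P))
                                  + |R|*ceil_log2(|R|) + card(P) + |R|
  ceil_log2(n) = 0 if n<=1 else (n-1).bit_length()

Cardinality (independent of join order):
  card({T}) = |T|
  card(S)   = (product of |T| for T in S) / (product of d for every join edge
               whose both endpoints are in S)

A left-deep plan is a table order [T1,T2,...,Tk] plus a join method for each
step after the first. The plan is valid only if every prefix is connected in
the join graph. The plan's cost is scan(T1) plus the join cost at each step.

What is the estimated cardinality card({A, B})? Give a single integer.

Tables in S: A(20), B(250)
Edges inside S: A-B(d=10)
numerator = 20 * 250 = 5000
denominator = 10 = 10
card(S) = 5000 / 10 = 500

500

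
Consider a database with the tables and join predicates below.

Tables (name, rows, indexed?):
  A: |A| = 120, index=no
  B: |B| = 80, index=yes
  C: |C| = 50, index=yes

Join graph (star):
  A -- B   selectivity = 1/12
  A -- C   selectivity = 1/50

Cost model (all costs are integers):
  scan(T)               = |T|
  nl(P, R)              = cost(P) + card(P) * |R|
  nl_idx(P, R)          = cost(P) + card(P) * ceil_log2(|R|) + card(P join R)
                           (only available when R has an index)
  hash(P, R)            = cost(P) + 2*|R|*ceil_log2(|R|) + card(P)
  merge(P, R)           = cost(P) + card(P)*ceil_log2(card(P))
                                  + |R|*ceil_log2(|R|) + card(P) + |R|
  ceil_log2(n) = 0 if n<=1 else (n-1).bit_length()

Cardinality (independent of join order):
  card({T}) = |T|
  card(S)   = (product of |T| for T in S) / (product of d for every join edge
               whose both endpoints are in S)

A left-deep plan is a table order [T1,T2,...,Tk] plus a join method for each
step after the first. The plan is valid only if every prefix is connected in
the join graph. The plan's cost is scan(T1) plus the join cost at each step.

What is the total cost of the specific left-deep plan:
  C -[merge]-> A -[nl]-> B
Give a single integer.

10960

step 1: scan C: cost=50, card=50
step 2: join A via merge
    card(P join A) = 50*120/(50) = 120
    cost = 50 + 50*6 + 120*7 + 50 + 120 = 1360
step 3: join B via nl
    card(P join B) = 120*80/(12) = 800
    cost = 1360 + 120*80 = 10960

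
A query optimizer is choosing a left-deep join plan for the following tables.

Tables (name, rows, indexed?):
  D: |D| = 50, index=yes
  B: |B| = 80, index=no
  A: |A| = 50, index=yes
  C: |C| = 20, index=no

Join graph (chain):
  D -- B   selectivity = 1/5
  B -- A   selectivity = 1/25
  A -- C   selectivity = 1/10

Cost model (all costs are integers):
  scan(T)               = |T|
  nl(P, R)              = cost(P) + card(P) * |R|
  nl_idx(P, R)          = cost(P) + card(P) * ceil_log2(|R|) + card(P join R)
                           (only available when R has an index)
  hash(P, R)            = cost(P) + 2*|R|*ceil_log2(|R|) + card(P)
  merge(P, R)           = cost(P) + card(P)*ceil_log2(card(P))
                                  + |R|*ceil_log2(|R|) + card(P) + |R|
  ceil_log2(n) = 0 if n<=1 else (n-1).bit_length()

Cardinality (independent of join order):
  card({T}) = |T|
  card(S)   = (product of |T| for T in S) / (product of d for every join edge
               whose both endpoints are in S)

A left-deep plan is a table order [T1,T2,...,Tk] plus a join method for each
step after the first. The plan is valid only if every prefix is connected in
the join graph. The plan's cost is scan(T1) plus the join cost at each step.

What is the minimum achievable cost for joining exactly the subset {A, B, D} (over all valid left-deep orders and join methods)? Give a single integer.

Selinger DP over subsets of {A,B,D}:
  {D}: scan cost=50, card=50
  {B}: scan cost=80, card=80
  {A}: scan cost=50, card=50
  {BD}: card=800; try (D,hash)→760, (B,merge)→1040, (D,merge)→1070, (B,hash)→1220, (D,nl_idx)→1360, (B,nl)→4050 …(+1); best=760 via (D,hash)
  {AB}: card=160; try (A,nl_idx)→720, (A,hash)→760, (B,merge)→1040, (A,merge)→1070, (B,hash)→1220, (B,nl)→4050 …(+1); best=720 via (A,nl_idx)
  {ABD}: card=1600; try (D,hash)→1480, (A,hash)→2160, (D,merge)→2510, (D,nl_idx)→3280, (A,nl_idx)→7160, (D,nl)→8720 …(+2); best=1480 via (D,hash)

1480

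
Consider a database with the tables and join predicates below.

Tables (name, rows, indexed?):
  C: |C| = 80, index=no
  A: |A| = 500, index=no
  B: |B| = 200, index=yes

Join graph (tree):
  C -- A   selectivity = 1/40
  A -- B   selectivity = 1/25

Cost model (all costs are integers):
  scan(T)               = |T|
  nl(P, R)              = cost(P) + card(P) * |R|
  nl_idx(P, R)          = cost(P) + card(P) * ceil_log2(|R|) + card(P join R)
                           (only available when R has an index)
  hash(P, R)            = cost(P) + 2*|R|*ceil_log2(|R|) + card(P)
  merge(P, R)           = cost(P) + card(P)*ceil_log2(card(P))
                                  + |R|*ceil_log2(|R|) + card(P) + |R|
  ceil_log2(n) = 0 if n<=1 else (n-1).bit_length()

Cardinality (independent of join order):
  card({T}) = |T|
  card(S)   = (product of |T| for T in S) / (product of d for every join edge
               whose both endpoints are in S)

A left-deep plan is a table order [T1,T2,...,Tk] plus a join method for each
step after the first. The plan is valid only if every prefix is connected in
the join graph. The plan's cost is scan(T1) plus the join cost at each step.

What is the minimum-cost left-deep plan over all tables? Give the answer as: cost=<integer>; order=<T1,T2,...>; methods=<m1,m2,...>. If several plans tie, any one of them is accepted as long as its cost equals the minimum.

Selinger DP (subsets sized 1..n):
  {C}: scan cost=80, card=80
  {A}: scan cost=500, card=500
  {B}: scan cost=200, card=200
  {AC}: card=1000; try (C,hash)→2120, (A,merge)→5720, (C,merge)→6140, (A,hash)→9160, (A,nl)→40080, (C,nl)→40500; best=2120 via (C,hash)
  {AB}: card=4000; try (B,hash)→4200, (A,merge)→7000, (B,merge)→7300, (B,nl_idx)→8500, (A,hash)→9400, (A,nl)→100200 …(+1); best=4200 via (B,hash)
  {ABC}: card=8000; try (B,hash)→6320, (C,hash)→9320, (B,merge)→14920, (B,nl_idx)→18120, (C,merge)→56840, (B,nl)→202120 …(+1); best=6320 via (B,hash)

cost=6320; order=A,C,B; methods=hash,hash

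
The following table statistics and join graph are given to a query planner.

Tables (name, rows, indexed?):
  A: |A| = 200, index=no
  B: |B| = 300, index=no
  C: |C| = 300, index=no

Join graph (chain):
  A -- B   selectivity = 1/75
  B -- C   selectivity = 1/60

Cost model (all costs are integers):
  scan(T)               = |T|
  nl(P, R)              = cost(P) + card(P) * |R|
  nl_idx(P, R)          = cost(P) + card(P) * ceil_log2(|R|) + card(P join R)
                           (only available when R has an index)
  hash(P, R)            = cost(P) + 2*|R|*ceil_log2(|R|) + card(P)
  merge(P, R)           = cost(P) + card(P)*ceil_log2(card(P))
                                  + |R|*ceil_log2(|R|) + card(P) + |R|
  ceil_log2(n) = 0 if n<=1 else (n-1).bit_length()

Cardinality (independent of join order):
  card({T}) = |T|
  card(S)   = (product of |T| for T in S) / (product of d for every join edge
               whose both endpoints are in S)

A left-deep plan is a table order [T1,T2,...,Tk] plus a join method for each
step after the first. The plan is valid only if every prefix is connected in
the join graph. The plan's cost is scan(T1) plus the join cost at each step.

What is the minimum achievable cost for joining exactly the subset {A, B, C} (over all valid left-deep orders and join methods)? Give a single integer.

10000

Selinger DP over subsets of {A,B,C}:
  {A}: scan cost=200, card=200
  {B}: scan cost=300, card=300
  {C}: scan cost=300, card=300
  {AB}: card=800; try (A,hash)→3800, (B,merge)→5000, (A,merge)→5100, (B,hash)→5800, (B,nl)→60200, (A,nl)→60300; best=3800 via (A,hash)
  {BC}: card=1500; try (C,hash)→6000, (B,hash)→6000, (C,merge)→6300, (B,merge)→6300, (C,nl)→90300, (B,nl)→90300; best=6000 via (C,hash)
  {ABC}: card=4000; try (C,hash)→10000, (A,hash)→10700, (C,merge)→15600, (A,merge)→25800, (C,nl)→243800, (A,nl)→306000; best=10000 via (C,hash)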